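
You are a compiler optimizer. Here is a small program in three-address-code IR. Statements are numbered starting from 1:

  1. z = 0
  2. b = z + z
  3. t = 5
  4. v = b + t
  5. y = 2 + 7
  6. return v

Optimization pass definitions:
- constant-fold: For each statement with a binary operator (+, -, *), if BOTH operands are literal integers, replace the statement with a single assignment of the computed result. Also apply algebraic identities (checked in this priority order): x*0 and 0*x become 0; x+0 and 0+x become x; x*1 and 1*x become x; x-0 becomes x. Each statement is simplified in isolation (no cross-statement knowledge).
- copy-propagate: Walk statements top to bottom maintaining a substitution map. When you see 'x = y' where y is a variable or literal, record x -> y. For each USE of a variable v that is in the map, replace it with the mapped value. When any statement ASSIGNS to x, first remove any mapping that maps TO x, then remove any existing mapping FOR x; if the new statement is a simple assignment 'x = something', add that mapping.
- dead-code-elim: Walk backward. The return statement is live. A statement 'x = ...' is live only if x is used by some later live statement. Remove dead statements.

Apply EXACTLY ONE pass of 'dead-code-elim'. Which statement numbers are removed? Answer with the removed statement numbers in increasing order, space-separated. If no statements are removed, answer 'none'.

Answer: 5

Derivation:
Backward liveness scan:
Stmt 1 'z = 0': KEEP (z is live); live-in = []
Stmt 2 'b = z + z': KEEP (b is live); live-in = ['z']
Stmt 3 't = 5': KEEP (t is live); live-in = ['b']
Stmt 4 'v = b + t': KEEP (v is live); live-in = ['b', 't']
Stmt 5 'y = 2 + 7': DEAD (y not in live set ['v'])
Stmt 6 'return v': KEEP (return); live-in = ['v']
Removed statement numbers: [5]
Surviving IR:
  z = 0
  b = z + z
  t = 5
  v = b + t
  return v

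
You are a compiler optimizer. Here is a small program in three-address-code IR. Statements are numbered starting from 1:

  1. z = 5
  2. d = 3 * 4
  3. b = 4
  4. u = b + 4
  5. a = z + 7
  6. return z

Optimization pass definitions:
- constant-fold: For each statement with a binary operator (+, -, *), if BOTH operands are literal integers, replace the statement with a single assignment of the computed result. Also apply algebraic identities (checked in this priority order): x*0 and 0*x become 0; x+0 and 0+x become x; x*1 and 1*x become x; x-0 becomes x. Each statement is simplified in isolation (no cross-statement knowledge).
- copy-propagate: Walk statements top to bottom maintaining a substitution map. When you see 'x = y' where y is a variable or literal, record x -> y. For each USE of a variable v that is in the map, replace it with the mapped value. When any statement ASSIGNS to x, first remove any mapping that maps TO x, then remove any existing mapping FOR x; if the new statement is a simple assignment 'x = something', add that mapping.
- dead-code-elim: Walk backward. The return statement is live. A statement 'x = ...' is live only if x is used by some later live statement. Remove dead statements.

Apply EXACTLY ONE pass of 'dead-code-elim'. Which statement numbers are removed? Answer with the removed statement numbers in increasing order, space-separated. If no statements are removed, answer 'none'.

Answer: 2 3 4 5

Derivation:
Backward liveness scan:
Stmt 1 'z = 5': KEEP (z is live); live-in = []
Stmt 2 'd = 3 * 4': DEAD (d not in live set ['z'])
Stmt 3 'b = 4': DEAD (b not in live set ['z'])
Stmt 4 'u = b + 4': DEAD (u not in live set ['z'])
Stmt 5 'a = z + 7': DEAD (a not in live set ['z'])
Stmt 6 'return z': KEEP (return); live-in = ['z']
Removed statement numbers: [2, 3, 4, 5]
Surviving IR:
  z = 5
  return z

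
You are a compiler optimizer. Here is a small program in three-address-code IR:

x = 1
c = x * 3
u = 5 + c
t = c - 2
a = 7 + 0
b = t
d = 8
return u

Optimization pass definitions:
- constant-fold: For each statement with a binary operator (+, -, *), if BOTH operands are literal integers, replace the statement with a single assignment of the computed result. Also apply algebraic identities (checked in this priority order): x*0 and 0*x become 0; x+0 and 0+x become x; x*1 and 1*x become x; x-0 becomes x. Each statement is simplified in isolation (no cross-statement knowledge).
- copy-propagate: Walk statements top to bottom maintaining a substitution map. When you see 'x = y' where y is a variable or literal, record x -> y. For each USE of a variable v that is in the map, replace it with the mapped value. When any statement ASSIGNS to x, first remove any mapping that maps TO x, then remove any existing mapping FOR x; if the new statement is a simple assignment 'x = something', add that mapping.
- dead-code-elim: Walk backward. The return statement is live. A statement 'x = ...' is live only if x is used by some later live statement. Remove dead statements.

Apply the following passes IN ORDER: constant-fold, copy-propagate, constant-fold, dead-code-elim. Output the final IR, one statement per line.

Initial IR:
  x = 1
  c = x * 3
  u = 5 + c
  t = c - 2
  a = 7 + 0
  b = t
  d = 8
  return u
After constant-fold (8 stmts):
  x = 1
  c = x * 3
  u = 5 + c
  t = c - 2
  a = 7
  b = t
  d = 8
  return u
After copy-propagate (8 stmts):
  x = 1
  c = 1 * 3
  u = 5 + c
  t = c - 2
  a = 7
  b = t
  d = 8
  return u
After constant-fold (8 stmts):
  x = 1
  c = 3
  u = 5 + c
  t = c - 2
  a = 7
  b = t
  d = 8
  return u
After dead-code-elim (3 stmts):
  c = 3
  u = 5 + c
  return u

Answer: c = 3
u = 5 + c
return u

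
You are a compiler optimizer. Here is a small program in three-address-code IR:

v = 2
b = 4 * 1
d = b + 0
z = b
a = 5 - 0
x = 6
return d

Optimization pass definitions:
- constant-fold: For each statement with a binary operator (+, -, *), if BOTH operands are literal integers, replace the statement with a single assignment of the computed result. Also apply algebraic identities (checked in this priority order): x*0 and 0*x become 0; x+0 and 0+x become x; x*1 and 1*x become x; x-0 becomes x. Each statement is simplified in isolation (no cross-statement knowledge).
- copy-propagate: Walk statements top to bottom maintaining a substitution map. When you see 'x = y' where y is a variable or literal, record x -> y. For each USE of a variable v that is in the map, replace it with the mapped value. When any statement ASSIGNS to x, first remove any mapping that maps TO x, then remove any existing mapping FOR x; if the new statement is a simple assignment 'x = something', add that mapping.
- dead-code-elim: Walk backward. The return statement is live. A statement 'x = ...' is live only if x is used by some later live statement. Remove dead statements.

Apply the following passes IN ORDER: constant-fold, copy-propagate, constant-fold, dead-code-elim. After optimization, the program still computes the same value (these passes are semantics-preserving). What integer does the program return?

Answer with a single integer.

Initial IR:
  v = 2
  b = 4 * 1
  d = b + 0
  z = b
  a = 5 - 0
  x = 6
  return d
After constant-fold (7 stmts):
  v = 2
  b = 4
  d = b
  z = b
  a = 5
  x = 6
  return d
After copy-propagate (7 stmts):
  v = 2
  b = 4
  d = 4
  z = 4
  a = 5
  x = 6
  return 4
After constant-fold (7 stmts):
  v = 2
  b = 4
  d = 4
  z = 4
  a = 5
  x = 6
  return 4
After dead-code-elim (1 stmts):
  return 4
Evaluate:
  v = 2  =>  v = 2
  b = 4 * 1  =>  b = 4
  d = b + 0  =>  d = 4
  z = b  =>  z = 4
  a = 5 - 0  =>  a = 5
  x = 6  =>  x = 6
  return d = 4

Answer: 4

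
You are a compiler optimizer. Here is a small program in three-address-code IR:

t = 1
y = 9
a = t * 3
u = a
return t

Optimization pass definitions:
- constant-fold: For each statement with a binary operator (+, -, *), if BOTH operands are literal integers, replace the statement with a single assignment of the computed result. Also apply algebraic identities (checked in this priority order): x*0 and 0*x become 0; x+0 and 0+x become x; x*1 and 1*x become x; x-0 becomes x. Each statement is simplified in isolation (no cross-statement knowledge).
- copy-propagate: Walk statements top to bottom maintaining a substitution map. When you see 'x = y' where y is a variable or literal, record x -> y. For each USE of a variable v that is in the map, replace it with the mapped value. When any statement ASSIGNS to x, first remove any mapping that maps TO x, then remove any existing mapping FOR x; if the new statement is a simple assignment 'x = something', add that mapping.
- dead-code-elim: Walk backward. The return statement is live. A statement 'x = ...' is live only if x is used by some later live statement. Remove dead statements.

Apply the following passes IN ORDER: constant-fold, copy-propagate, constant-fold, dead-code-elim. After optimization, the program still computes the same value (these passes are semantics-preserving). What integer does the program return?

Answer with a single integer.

Answer: 1

Derivation:
Initial IR:
  t = 1
  y = 9
  a = t * 3
  u = a
  return t
After constant-fold (5 stmts):
  t = 1
  y = 9
  a = t * 3
  u = a
  return t
After copy-propagate (5 stmts):
  t = 1
  y = 9
  a = 1 * 3
  u = a
  return 1
After constant-fold (5 stmts):
  t = 1
  y = 9
  a = 3
  u = a
  return 1
After dead-code-elim (1 stmts):
  return 1
Evaluate:
  t = 1  =>  t = 1
  y = 9  =>  y = 9
  a = t * 3  =>  a = 3
  u = a  =>  u = 3
  return t = 1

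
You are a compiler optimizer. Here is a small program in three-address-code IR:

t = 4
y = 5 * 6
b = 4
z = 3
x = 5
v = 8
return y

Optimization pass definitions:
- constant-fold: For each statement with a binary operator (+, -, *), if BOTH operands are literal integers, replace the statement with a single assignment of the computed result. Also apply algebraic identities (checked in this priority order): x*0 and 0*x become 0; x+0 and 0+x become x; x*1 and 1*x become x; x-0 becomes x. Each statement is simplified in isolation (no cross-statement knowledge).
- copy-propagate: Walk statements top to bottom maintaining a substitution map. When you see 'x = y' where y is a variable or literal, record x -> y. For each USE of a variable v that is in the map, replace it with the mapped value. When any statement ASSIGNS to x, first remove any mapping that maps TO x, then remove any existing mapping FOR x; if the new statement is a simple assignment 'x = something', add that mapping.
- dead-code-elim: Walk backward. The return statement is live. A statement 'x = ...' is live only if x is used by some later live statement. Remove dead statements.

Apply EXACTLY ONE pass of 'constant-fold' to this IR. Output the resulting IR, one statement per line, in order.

Answer: t = 4
y = 30
b = 4
z = 3
x = 5
v = 8
return y

Derivation:
Applying constant-fold statement-by-statement:
  [1] t = 4  (unchanged)
  [2] y = 5 * 6  -> y = 30
  [3] b = 4  (unchanged)
  [4] z = 3  (unchanged)
  [5] x = 5  (unchanged)
  [6] v = 8  (unchanged)
  [7] return y  (unchanged)
Result (7 stmts):
  t = 4
  y = 30
  b = 4
  z = 3
  x = 5
  v = 8
  return y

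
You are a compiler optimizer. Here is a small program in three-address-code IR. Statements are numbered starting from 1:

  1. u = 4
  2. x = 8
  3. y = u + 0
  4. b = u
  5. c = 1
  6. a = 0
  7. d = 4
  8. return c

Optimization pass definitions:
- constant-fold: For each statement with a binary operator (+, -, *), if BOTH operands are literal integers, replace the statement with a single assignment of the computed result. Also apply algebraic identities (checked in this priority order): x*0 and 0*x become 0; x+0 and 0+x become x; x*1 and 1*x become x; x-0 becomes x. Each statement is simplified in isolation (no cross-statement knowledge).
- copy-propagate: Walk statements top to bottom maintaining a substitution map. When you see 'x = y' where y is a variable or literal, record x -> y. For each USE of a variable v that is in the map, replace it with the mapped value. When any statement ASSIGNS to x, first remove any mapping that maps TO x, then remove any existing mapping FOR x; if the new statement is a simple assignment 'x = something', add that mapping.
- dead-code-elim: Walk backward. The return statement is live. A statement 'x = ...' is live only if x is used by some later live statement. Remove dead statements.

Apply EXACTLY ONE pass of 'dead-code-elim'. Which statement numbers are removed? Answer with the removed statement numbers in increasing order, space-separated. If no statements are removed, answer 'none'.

Answer: 1 2 3 4 6 7

Derivation:
Backward liveness scan:
Stmt 1 'u = 4': DEAD (u not in live set [])
Stmt 2 'x = 8': DEAD (x not in live set [])
Stmt 3 'y = u + 0': DEAD (y not in live set [])
Stmt 4 'b = u': DEAD (b not in live set [])
Stmt 5 'c = 1': KEEP (c is live); live-in = []
Stmt 6 'a = 0': DEAD (a not in live set ['c'])
Stmt 7 'd = 4': DEAD (d not in live set ['c'])
Stmt 8 'return c': KEEP (return); live-in = ['c']
Removed statement numbers: [1, 2, 3, 4, 6, 7]
Surviving IR:
  c = 1
  return c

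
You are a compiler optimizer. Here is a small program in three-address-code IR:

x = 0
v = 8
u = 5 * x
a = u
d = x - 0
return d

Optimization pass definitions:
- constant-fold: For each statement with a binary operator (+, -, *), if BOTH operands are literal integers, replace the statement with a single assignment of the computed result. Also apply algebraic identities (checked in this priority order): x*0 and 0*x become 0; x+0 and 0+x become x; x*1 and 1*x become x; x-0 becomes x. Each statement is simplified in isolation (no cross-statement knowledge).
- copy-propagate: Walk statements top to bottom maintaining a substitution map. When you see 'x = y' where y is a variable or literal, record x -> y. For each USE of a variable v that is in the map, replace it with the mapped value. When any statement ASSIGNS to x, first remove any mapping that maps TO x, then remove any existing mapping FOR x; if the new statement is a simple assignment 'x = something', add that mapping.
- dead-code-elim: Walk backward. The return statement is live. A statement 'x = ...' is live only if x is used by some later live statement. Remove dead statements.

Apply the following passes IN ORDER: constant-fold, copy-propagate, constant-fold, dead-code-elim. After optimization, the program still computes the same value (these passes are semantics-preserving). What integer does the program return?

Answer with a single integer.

Initial IR:
  x = 0
  v = 8
  u = 5 * x
  a = u
  d = x - 0
  return d
After constant-fold (6 stmts):
  x = 0
  v = 8
  u = 5 * x
  a = u
  d = x
  return d
After copy-propagate (6 stmts):
  x = 0
  v = 8
  u = 5 * 0
  a = u
  d = 0
  return 0
After constant-fold (6 stmts):
  x = 0
  v = 8
  u = 0
  a = u
  d = 0
  return 0
After dead-code-elim (1 stmts):
  return 0
Evaluate:
  x = 0  =>  x = 0
  v = 8  =>  v = 8
  u = 5 * x  =>  u = 0
  a = u  =>  a = 0
  d = x - 0  =>  d = 0
  return d = 0

Answer: 0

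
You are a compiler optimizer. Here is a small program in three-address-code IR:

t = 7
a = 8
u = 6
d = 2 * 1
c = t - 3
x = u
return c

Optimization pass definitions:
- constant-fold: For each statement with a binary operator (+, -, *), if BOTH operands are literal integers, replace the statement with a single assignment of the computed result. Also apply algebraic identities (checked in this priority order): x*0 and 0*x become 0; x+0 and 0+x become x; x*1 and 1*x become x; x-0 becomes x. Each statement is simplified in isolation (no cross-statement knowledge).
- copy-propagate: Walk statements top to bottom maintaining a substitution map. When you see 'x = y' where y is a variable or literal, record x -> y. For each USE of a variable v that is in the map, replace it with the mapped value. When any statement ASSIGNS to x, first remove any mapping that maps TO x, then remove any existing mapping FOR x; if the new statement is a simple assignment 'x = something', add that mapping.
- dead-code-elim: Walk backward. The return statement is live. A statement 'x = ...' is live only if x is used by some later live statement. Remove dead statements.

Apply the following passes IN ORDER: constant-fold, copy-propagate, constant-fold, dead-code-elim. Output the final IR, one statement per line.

Answer: c = 4
return c

Derivation:
Initial IR:
  t = 7
  a = 8
  u = 6
  d = 2 * 1
  c = t - 3
  x = u
  return c
After constant-fold (7 stmts):
  t = 7
  a = 8
  u = 6
  d = 2
  c = t - 3
  x = u
  return c
After copy-propagate (7 stmts):
  t = 7
  a = 8
  u = 6
  d = 2
  c = 7 - 3
  x = 6
  return c
After constant-fold (7 stmts):
  t = 7
  a = 8
  u = 6
  d = 2
  c = 4
  x = 6
  return c
After dead-code-elim (2 stmts):
  c = 4
  return c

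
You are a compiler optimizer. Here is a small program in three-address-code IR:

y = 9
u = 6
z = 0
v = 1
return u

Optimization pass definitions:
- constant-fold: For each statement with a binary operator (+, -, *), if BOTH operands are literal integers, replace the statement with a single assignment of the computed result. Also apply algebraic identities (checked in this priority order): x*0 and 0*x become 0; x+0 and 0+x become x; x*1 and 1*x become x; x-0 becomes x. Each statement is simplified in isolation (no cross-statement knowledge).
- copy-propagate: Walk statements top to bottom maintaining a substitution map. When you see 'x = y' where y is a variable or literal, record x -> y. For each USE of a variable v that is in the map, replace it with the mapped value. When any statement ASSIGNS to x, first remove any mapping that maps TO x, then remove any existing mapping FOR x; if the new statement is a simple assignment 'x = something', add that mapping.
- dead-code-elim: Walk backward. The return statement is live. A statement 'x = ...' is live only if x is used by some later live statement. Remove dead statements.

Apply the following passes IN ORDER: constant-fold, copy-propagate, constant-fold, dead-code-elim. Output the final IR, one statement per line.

Initial IR:
  y = 9
  u = 6
  z = 0
  v = 1
  return u
After constant-fold (5 stmts):
  y = 9
  u = 6
  z = 0
  v = 1
  return u
After copy-propagate (5 stmts):
  y = 9
  u = 6
  z = 0
  v = 1
  return 6
After constant-fold (5 stmts):
  y = 9
  u = 6
  z = 0
  v = 1
  return 6
After dead-code-elim (1 stmts):
  return 6

Answer: return 6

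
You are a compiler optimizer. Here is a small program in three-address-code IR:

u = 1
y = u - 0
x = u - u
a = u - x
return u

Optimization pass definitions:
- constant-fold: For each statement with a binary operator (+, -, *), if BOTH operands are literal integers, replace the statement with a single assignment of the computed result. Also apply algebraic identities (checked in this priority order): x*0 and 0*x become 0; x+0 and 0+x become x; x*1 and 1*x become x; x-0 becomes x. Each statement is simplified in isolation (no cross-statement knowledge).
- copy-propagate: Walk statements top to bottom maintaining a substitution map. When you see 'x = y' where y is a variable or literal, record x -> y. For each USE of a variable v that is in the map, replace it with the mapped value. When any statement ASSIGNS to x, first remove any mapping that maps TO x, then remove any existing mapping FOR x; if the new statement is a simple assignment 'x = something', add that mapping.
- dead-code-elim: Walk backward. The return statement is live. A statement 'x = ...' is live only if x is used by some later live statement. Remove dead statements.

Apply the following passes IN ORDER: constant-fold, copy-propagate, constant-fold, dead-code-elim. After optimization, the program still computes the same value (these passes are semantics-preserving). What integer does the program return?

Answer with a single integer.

Answer: 1

Derivation:
Initial IR:
  u = 1
  y = u - 0
  x = u - u
  a = u - x
  return u
After constant-fold (5 stmts):
  u = 1
  y = u
  x = u - u
  a = u - x
  return u
After copy-propagate (5 stmts):
  u = 1
  y = 1
  x = 1 - 1
  a = 1 - x
  return 1
After constant-fold (5 stmts):
  u = 1
  y = 1
  x = 0
  a = 1 - x
  return 1
After dead-code-elim (1 stmts):
  return 1
Evaluate:
  u = 1  =>  u = 1
  y = u - 0  =>  y = 1
  x = u - u  =>  x = 0
  a = u - x  =>  a = 1
  return u = 1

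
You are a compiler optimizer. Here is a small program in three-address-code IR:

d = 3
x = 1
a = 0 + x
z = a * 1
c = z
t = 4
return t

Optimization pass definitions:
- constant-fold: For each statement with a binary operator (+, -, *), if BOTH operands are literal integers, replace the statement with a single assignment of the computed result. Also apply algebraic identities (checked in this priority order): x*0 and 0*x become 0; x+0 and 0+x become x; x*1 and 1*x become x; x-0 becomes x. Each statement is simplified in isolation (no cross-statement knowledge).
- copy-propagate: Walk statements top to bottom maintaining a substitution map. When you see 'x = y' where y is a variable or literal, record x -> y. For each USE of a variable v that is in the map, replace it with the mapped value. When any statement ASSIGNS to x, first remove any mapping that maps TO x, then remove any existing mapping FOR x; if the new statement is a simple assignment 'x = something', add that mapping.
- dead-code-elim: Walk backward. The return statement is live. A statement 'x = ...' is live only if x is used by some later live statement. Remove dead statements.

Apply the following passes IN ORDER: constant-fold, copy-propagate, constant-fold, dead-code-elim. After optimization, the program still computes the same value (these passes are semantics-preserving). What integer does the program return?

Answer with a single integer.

Answer: 4

Derivation:
Initial IR:
  d = 3
  x = 1
  a = 0 + x
  z = a * 1
  c = z
  t = 4
  return t
After constant-fold (7 stmts):
  d = 3
  x = 1
  a = x
  z = a
  c = z
  t = 4
  return t
After copy-propagate (7 stmts):
  d = 3
  x = 1
  a = 1
  z = 1
  c = 1
  t = 4
  return 4
After constant-fold (7 stmts):
  d = 3
  x = 1
  a = 1
  z = 1
  c = 1
  t = 4
  return 4
After dead-code-elim (1 stmts):
  return 4
Evaluate:
  d = 3  =>  d = 3
  x = 1  =>  x = 1
  a = 0 + x  =>  a = 1
  z = a * 1  =>  z = 1
  c = z  =>  c = 1
  t = 4  =>  t = 4
  return t = 4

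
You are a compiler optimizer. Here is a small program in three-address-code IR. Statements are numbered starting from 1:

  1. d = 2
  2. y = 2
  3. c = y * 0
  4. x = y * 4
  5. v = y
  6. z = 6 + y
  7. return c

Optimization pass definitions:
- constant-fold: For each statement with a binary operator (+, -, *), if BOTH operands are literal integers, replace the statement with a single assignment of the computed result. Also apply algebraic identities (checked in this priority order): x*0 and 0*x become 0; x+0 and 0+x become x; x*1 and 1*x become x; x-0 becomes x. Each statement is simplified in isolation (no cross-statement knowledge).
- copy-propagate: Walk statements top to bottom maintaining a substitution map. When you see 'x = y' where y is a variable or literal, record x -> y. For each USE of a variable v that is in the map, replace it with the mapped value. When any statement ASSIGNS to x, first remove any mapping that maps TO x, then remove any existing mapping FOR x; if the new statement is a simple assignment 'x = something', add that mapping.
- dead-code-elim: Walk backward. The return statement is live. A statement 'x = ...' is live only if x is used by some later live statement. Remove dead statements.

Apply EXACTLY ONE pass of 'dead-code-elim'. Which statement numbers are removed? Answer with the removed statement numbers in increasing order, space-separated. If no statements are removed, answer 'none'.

Backward liveness scan:
Stmt 1 'd = 2': DEAD (d not in live set [])
Stmt 2 'y = 2': KEEP (y is live); live-in = []
Stmt 3 'c = y * 0': KEEP (c is live); live-in = ['y']
Stmt 4 'x = y * 4': DEAD (x not in live set ['c'])
Stmt 5 'v = y': DEAD (v not in live set ['c'])
Stmt 6 'z = 6 + y': DEAD (z not in live set ['c'])
Stmt 7 'return c': KEEP (return); live-in = ['c']
Removed statement numbers: [1, 4, 5, 6]
Surviving IR:
  y = 2
  c = y * 0
  return c

Answer: 1 4 5 6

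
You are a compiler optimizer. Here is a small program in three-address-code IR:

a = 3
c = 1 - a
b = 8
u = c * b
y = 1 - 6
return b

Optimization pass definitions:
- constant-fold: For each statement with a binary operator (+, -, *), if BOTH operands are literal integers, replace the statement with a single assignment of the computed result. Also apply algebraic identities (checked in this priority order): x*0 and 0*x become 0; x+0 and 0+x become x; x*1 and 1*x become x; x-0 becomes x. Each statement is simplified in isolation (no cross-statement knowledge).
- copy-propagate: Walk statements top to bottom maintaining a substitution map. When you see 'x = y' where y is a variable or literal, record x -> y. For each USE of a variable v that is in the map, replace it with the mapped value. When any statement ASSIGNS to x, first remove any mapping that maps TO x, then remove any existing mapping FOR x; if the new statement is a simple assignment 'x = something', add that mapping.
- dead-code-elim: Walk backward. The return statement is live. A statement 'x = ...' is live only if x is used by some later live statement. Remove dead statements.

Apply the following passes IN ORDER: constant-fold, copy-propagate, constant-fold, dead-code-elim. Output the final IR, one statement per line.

Answer: return 8

Derivation:
Initial IR:
  a = 3
  c = 1 - a
  b = 8
  u = c * b
  y = 1 - 6
  return b
After constant-fold (6 stmts):
  a = 3
  c = 1 - a
  b = 8
  u = c * b
  y = -5
  return b
After copy-propagate (6 stmts):
  a = 3
  c = 1 - 3
  b = 8
  u = c * 8
  y = -5
  return 8
After constant-fold (6 stmts):
  a = 3
  c = -2
  b = 8
  u = c * 8
  y = -5
  return 8
After dead-code-elim (1 stmts):
  return 8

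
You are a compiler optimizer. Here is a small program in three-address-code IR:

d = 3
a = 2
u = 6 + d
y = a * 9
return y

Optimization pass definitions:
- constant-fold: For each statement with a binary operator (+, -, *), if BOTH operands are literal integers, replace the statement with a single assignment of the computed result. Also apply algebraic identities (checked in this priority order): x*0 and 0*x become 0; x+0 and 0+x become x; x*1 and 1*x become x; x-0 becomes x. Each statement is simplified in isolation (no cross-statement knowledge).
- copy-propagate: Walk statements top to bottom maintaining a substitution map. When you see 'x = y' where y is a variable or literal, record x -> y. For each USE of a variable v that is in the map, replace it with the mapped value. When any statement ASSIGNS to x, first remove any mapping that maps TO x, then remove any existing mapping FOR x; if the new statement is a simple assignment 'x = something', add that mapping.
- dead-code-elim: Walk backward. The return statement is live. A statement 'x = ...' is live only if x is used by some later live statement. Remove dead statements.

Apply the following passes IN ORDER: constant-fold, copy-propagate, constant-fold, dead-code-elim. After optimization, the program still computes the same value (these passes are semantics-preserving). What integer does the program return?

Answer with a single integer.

Answer: 18

Derivation:
Initial IR:
  d = 3
  a = 2
  u = 6 + d
  y = a * 9
  return y
After constant-fold (5 stmts):
  d = 3
  a = 2
  u = 6 + d
  y = a * 9
  return y
After copy-propagate (5 stmts):
  d = 3
  a = 2
  u = 6 + 3
  y = 2 * 9
  return y
After constant-fold (5 stmts):
  d = 3
  a = 2
  u = 9
  y = 18
  return y
After dead-code-elim (2 stmts):
  y = 18
  return y
Evaluate:
  d = 3  =>  d = 3
  a = 2  =>  a = 2
  u = 6 + d  =>  u = 9
  y = a * 9  =>  y = 18
  return y = 18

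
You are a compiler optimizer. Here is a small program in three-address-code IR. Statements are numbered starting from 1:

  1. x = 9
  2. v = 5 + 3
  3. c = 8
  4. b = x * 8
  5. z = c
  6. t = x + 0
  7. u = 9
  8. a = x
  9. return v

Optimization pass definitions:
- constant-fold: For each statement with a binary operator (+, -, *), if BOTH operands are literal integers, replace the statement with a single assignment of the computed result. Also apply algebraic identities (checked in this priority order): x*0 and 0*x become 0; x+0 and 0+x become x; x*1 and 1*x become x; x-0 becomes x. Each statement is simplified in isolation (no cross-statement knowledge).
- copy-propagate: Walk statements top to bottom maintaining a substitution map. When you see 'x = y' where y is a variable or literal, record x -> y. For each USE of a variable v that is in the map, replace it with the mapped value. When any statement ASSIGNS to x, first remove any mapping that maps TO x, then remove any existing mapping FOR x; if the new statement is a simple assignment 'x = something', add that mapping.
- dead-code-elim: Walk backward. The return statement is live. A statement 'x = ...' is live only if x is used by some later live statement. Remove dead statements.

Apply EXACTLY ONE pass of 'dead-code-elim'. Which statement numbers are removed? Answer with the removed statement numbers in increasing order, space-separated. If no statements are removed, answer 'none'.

Answer: 1 3 4 5 6 7 8

Derivation:
Backward liveness scan:
Stmt 1 'x = 9': DEAD (x not in live set [])
Stmt 2 'v = 5 + 3': KEEP (v is live); live-in = []
Stmt 3 'c = 8': DEAD (c not in live set ['v'])
Stmt 4 'b = x * 8': DEAD (b not in live set ['v'])
Stmt 5 'z = c': DEAD (z not in live set ['v'])
Stmt 6 't = x + 0': DEAD (t not in live set ['v'])
Stmt 7 'u = 9': DEAD (u not in live set ['v'])
Stmt 8 'a = x': DEAD (a not in live set ['v'])
Stmt 9 'return v': KEEP (return); live-in = ['v']
Removed statement numbers: [1, 3, 4, 5, 6, 7, 8]
Surviving IR:
  v = 5 + 3
  return v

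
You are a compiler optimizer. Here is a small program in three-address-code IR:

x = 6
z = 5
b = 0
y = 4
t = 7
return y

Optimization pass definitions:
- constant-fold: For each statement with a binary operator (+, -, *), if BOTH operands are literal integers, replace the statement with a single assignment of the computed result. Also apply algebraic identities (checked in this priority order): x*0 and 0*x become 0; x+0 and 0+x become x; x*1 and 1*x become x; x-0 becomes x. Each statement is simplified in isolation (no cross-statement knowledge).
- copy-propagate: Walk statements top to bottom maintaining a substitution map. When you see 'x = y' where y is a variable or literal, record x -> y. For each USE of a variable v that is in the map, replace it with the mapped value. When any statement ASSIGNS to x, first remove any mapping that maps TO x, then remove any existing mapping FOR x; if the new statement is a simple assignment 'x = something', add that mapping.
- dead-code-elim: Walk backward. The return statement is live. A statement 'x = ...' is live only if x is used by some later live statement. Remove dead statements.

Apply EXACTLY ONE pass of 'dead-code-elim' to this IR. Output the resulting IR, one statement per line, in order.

Applying dead-code-elim statement-by-statement:
  [6] return y  -> KEEP (return); live=['y']
  [5] t = 7  -> DEAD (t not live)
  [4] y = 4  -> KEEP; live=[]
  [3] b = 0  -> DEAD (b not live)
  [2] z = 5  -> DEAD (z not live)
  [1] x = 6  -> DEAD (x not live)
Result (2 stmts):
  y = 4
  return y

Answer: y = 4
return y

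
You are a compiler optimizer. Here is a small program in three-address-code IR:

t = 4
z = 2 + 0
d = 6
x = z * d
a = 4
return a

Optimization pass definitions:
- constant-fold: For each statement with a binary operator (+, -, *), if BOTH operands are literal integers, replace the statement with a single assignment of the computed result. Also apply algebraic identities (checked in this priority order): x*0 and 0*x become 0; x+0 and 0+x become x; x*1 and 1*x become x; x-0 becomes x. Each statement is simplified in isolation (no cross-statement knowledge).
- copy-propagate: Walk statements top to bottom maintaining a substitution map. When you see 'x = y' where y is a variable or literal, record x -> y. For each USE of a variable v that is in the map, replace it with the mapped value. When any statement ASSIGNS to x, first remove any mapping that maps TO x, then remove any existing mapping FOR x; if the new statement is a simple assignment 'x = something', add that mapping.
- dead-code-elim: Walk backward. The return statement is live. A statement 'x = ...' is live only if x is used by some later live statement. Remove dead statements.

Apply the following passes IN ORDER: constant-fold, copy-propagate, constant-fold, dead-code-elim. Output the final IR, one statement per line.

Answer: return 4

Derivation:
Initial IR:
  t = 4
  z = 2 + 0
  d = 6
  x = z * d
  a = 4
  return a
After constant-fold (6 stmts):
  t = 4
  z = 2
  d = 6
  x = z * d
  a = 4
  return a
After copy-propagate (6 stmts):
  t = 4
  z = 2
  d = 6
  x = 2 * 6
  a = 4
  return 4
After constant-fold (6 stmts):
  t = 4
  z = 2
  d = 6
  x = 12
  a = 4
  return 4
After dead-code-elim (1 stmts):
  return 4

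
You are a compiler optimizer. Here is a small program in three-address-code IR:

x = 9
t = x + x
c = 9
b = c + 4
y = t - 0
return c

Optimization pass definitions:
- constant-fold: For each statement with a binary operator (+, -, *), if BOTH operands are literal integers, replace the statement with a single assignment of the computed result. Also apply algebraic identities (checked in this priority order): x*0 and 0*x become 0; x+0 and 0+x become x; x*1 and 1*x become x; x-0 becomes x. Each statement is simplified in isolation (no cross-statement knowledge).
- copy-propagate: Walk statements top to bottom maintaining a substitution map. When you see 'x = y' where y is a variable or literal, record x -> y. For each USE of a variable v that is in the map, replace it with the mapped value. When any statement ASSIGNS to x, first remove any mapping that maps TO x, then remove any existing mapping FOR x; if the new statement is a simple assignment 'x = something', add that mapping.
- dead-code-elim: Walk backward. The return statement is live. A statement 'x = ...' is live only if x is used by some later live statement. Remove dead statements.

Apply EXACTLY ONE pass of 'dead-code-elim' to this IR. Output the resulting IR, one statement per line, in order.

Applying dead-code-elim statement-by-statement:
  [6] return c  -> KEEP (return); live=['c']
  [5] y = t - 0  -> DEAD (y not live)
  [4] b = c + 4  -> DEAD (b not live)
  [3] c = 9  -> KEEP; live=[]
  [2] t = x + x  -> DEAD (t not live)
  [1] x = 9  -> DEAD (x not live)
Result (2 stmts):
  c = 9
  return c

Answer: c = 9
return c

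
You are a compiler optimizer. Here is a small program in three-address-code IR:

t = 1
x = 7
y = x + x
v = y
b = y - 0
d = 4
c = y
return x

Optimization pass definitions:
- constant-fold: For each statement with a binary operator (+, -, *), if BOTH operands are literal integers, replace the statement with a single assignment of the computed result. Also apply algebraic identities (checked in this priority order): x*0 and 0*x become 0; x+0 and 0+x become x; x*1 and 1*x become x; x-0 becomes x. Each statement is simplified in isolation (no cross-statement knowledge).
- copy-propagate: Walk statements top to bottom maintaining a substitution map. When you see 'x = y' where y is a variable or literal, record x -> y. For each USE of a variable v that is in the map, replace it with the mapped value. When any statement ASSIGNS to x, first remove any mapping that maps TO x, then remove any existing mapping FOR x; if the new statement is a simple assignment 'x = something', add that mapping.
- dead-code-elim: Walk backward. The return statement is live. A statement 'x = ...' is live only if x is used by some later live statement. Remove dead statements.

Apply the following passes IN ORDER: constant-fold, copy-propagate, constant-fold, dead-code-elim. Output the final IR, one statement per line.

Initial IR:
  t = 1
  x = 7
  y = x + x
  v = y
  b = y - 0
  d = 4
  c = y
  return x
After constant-fold (8 stmts):
  t = 1
  x = 7
  y = x + x
  v = y
  b = y
  d = 4
  c = y
  return x
After copy-propagate (8 stmts):
  t = 1
  x = 7
  y = 7 + 7
  v = y
  b = y
  d = 4
  c = y
  return 7
After constant-fold (8 stmts):
  t = 1
  x = 7
  y = 14
  v = y
  b = y
  d = 4
  c = y
  return 7
After dead-code-elim (1 stmts):
  return 7

Answer: return 7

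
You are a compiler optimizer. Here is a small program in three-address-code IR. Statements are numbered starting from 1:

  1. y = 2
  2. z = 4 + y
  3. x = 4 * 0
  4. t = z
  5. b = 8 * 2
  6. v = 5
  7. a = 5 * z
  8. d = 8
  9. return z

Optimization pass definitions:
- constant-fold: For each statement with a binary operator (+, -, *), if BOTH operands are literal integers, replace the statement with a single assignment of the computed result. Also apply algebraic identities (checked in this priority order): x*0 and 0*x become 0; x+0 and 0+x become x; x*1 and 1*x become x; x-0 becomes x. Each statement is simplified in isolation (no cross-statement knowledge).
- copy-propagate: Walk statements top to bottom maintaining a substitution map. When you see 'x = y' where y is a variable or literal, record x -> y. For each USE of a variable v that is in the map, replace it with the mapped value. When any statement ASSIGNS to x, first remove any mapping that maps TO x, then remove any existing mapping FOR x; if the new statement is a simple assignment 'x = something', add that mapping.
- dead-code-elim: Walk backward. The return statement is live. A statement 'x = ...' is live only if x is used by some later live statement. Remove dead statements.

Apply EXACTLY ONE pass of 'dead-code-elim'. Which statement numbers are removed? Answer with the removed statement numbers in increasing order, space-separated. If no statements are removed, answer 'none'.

Backward liveness scan:
Stmt 1 'y = 2': KEEP (y is live); live-in = []
Stmt 2 'z = 4 + y': KEEP (z is live); live-in = ['y']
Stmt 3 'x = 4 * 0': DEAD (x not in live set ['z'])
Stmt 4 't = z': DEAD (t not in live set ['z'])
Stmt 5 'b = 8 * 2': DEAD (b not in live set ['z'])
Stmt 6 'v = 5': DEAD (v not in live set ['z'])
Stmt 7 'a = 5 * z': DEAD (a not in live set ['z'])
Stmt 8 'd = 8': DEAD (d not in live set ['z'])
Stmt 9 'return z': KEEP (return); live-in = ['z']
Removed statement numbers: [3, 4, 5, 6, 7, 8]
Surviving IR:
  y = 2
  z = 4 + y
  return z

Answer: 3 4 5 6 7 8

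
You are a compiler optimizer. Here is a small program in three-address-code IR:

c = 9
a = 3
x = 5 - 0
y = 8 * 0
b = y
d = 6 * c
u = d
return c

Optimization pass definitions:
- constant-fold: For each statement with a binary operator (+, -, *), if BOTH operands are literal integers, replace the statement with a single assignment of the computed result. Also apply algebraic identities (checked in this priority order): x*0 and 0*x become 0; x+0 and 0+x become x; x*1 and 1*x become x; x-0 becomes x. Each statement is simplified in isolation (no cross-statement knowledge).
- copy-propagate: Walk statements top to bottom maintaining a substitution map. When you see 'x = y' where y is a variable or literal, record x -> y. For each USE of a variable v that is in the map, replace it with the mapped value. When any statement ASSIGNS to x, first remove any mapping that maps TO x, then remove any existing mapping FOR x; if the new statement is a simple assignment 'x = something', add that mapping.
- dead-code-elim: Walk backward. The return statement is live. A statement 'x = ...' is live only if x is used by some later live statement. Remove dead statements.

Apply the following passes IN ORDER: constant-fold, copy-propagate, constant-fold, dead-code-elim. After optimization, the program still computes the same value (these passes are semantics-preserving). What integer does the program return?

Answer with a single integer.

Initial IR:
  c = 9
  a = 3
  x = 5 - 0
  y = 8 * 0
  b = y
  d = 6 * c
  u = d
  return c
After constant-fold (8 stmts):
  c = 9
  a = 3
  x = 5
  y = 0
  b = y
  d = 6 * c
  u = d
  return c
After copy-propagate (8 stmts):
  c = 9
  a = 3
  x = 5
  y = 0
  b = 0
  d = 6 * 9
  u = d
  return 9
After constant-fold (8 stmts):
  c = 9
  a = 3
  x = 5
  y = 0
  b = 0
  d = 54
  u = d
  return 9
After dead-code-elim (1 stmts):
  return 9
Evaluate:
  c = 9  =>  c = 9
  a = 3  =>  a = 3
  x = 5 - 0  =>  x = 5
  y = 8 * 0  =>  y = 0
  b = y  =>  b = 0
  d = 6 * c  =>  d = 54
  u = d  =>  u = 54
  return c = 9

Answer: 9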